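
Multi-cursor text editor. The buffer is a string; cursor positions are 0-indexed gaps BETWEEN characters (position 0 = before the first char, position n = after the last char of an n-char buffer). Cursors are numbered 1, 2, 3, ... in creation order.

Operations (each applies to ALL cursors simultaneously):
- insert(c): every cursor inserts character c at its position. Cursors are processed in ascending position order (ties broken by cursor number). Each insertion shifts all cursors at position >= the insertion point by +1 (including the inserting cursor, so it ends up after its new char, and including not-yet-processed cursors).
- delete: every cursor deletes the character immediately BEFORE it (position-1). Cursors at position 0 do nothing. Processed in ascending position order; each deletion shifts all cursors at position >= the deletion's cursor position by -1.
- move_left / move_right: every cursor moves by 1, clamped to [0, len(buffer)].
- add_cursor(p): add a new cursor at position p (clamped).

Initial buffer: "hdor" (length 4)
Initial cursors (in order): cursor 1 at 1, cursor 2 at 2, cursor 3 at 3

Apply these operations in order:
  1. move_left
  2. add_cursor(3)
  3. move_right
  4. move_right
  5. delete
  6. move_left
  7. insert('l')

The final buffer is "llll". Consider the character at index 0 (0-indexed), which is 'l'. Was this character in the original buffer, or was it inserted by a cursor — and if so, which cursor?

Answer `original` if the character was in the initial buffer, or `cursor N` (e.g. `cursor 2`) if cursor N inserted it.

Answer: cursor 1

Derivation:
After op 1 (move_left): buffer="hdor" (len 4), cursors c1@0 c2@1 c3@2, authorship ....
After op 2 (add_cursor(3)): buffer="hdor" (len 4), cursors c1@0 c2@1 c3@2 c4@3, authorship ....
After op 3 (move_right): buffer="hdor" (len 4), cursors c1@1 c2@2 c3@3 c4@4, authorship ....
After op 4 (move_right): buffer="hdor" (len 4), cursors c1@2 c2@3 c3@4 c4@4, authorship ....
After op 5 (delete): buffer="" (len 0), cursors c1@0 c2@0 c3@0 c4@0, authorship 
After op 6 (move_left): buffer="" (len 0), cursors c1@0 c2@0 c3@0 c4@0, authorship 
After op 7 (insert('l')): buffer="llll" (len 4), cursors c1@4 c2@4 c3@4 c4@4, authorship 1234
Authorship (.=original, N=cursor N): 1 2 3 4
Index 0: author = 1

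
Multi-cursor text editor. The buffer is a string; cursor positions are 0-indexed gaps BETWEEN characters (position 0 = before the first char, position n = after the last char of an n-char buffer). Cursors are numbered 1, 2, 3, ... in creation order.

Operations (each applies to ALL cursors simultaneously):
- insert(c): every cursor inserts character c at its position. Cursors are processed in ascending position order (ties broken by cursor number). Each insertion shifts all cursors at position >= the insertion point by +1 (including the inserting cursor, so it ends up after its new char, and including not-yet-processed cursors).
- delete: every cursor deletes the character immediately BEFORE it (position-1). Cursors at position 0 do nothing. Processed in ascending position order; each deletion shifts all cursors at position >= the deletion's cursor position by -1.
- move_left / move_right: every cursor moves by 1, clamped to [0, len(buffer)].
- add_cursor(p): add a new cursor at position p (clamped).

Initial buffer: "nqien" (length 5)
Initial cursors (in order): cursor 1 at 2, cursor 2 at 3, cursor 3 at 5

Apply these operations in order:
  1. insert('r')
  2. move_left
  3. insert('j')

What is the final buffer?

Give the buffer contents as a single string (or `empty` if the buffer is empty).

After op 1 (insert('r')): buffer="nqrirenr" (len 8), cursors c1@3 c2@5 c3@8, authorship ..1.2..3
After op 2 (move_left): buffer="nqrirenr" (len 8), cursors c1@2 c2@4 c3@7, authorship ..1.2..3
After op 3 (insert('j')): buffer="nqjrijrenjr" (len 11), cursors c1@3 c2@6 c3@10, authorship ..11.22..33

Answer: nqjrijrenjr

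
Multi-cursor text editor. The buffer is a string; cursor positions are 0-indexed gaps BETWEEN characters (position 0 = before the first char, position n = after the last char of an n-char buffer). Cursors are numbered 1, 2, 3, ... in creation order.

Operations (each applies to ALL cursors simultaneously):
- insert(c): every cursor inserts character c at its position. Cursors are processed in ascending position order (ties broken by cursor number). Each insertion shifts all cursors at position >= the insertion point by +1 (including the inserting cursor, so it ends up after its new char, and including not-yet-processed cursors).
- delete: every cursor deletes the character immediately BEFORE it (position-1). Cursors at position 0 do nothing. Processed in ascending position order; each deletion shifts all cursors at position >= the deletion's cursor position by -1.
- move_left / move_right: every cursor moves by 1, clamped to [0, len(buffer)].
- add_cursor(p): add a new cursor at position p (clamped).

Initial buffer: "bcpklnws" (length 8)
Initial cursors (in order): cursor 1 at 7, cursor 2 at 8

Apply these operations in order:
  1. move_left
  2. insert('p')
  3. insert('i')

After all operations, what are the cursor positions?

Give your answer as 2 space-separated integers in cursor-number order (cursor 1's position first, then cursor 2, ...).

After op 1 (move_left): buffer="bcpklnws" (len 8), cursors c1@6 c2@7, authorship ........
After op 2 (insert('p')): buffer="bcpklnpwps" (len 10), cursors c1@7 c2@9, authorship ......1.2.
After op 3 (insert('i')): buffer="bcpklnpiwpis" (len 12), cursors c1@8 c2@11, authorship ......11.22.

Answer: 8 11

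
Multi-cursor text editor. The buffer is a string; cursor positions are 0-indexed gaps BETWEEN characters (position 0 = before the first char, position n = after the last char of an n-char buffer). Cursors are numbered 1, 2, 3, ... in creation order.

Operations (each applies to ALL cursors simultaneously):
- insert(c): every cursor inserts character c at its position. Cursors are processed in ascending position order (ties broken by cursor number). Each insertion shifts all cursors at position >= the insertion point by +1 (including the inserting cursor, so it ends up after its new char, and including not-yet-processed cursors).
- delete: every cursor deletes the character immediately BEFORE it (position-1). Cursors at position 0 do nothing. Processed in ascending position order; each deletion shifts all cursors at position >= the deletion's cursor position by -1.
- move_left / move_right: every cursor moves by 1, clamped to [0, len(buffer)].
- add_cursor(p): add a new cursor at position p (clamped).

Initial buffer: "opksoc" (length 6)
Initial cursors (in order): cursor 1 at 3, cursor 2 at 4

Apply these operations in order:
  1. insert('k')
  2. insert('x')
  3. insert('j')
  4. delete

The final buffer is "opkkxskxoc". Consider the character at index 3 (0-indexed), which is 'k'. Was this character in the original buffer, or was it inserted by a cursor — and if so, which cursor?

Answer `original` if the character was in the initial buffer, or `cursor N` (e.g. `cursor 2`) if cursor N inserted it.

After op 1 (insert('k')): buffer="opkkskoc" (len 8), cursors c1@4 c2@6, authorship ...1.2..
After op 2 (insert('x')): buffer="opkkxskxoc" (len 10), cursors c1@5 c2@8, authorship ...11.22..
After op 3 (insert('j')): buffer="opkkxjskxjoc" (len 12), cursors c1@6 c2@10, authorship ...111.222..
After op 4 (delete): buffer="opkkxskxoc" (len 10), cursors c1@5 c2@8, authorship ...11.22..
Authorship (.=original, N=cursor N): . . . 1 1 . 2 2 . .
Index 3: author = 1

Answer: cursor 1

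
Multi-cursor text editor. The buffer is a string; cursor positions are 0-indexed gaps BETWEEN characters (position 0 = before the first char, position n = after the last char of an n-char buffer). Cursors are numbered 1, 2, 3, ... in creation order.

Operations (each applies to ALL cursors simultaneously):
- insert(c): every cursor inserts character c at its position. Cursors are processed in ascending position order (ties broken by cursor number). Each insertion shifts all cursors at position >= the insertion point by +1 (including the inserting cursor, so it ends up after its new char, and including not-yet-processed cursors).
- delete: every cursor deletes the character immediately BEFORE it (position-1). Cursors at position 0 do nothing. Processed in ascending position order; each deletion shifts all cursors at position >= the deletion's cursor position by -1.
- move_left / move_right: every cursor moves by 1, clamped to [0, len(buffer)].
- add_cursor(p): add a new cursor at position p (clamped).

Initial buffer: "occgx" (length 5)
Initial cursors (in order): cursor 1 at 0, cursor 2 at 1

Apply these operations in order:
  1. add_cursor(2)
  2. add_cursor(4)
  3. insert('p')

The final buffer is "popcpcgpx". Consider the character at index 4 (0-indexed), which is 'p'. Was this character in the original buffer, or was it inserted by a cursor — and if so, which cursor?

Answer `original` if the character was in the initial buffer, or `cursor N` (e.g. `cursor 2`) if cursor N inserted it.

After op 1 (add_cursor(2)): buffer="occgx" (len 5), cursors c1@0 c2@1 c3@2, authorship .....
After op 2 (add_cursor(4)): buffer="occgx" (len 5), cursors c1@0 c2@1 c3@2 c4@4, authorship .....
After op 3 (insert('p')): buffer="popcpcgpx" (len 9), cursors c1@1 c2@3 c3@5 c4@8, authorship 1.2.3..4.
Authorship (.=original, N=cursor N): 1 . 2 . 3 . . 4 .
Index 4: author = 3

Answer: cursor 3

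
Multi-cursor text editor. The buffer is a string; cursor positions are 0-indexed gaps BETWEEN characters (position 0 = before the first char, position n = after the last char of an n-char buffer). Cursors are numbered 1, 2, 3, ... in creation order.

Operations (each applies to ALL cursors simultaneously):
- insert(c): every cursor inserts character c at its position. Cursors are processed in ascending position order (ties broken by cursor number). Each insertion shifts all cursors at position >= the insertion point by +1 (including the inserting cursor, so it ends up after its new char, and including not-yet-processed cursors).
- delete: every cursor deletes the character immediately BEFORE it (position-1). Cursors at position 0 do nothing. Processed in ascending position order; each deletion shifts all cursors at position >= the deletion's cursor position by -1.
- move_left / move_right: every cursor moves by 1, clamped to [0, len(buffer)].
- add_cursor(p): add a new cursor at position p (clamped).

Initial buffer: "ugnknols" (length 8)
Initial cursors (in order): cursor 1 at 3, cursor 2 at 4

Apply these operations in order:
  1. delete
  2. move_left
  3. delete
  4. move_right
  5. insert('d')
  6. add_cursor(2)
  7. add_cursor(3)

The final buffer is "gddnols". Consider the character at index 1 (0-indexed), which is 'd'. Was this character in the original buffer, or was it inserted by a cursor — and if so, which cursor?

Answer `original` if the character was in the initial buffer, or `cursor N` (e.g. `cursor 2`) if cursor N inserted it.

After op 1 (delete): buffer="ugnols" (len 6), cursors c1@2 c2@2, authorship ......
After op 2 (move_left): buffer="ugnols" (len 6), cursors c1@1 c2@1, authorship ......
After op 3 (delete): buffer="gnols" (len 5), cursors c1@0 c2@0, authorship .....
After op 4 (move_right): buffer="gnols" (len 5), cursors c1@1 c2@1, authorship .....
After op 5 (insert('d')): buffer="gddnols" (len 7), cursors c1@3 c2@3, authorship .12....
After op 6 (add_cursor(2)): buffer="gddnols" (len 7), cursors c3@2 c1@3 c2@3, authorship .12....
After op 7 (add_cursor(3)): buffer="gddnols" (len 7), cursors c3@2 c1@3 c2@3 c4@3, authorship .12....
Authorship (.=original, N=cursor N): . 1 2 . . . .
Index 1: author = 1

Answer: cursor 1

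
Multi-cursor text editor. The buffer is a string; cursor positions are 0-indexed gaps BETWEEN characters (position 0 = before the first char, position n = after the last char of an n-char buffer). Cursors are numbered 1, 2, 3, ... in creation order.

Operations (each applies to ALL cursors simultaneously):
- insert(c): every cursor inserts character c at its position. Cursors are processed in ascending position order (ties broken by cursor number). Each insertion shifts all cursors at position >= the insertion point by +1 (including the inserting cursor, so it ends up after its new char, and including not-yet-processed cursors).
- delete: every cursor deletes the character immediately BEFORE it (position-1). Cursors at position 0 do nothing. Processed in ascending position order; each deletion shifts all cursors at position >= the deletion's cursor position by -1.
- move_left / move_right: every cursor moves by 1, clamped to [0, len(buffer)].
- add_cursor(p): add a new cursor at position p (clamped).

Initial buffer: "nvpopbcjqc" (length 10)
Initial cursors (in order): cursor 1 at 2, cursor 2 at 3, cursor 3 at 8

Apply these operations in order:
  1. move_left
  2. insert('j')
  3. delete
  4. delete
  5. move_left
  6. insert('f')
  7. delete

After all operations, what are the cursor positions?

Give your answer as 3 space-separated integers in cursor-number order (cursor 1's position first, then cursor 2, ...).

After op 1 (move_left): buffer="nvpopbcjqc" (len 10), cursors c1@1 c2@2 c3@7, authorship ..........
After op 2 (insert('j')): buffer="njvjpopbcjjqc" (len 13), cursors c1@2 c2@4 c3@10, authorship .1.2.....3...
After op 3 (delete): buffer="nvpopbcjqc" (len 10), cursors c1@1 c2@2 c3@7, authorship ..........
After op 4 (delete): buffer="popbjqc" (len 7), cursors c1@0 c2@0 c3@4, authorship .......
After op 5 (move_left): buffer="popbjqc" (len 7), cursors c1@0 c2@0 c3@3, authorship .......
After op 6 (insert('f')): buffer="ffpopfbjqc" (len 10), cursors c1@2 c2@2 c3@6, authorship 12...3....
After op 7 (delete): buffer="popbjqc" (len 7), cursors c1@0 c2@0 c3@3, authorship .......

Answer: 0 0 3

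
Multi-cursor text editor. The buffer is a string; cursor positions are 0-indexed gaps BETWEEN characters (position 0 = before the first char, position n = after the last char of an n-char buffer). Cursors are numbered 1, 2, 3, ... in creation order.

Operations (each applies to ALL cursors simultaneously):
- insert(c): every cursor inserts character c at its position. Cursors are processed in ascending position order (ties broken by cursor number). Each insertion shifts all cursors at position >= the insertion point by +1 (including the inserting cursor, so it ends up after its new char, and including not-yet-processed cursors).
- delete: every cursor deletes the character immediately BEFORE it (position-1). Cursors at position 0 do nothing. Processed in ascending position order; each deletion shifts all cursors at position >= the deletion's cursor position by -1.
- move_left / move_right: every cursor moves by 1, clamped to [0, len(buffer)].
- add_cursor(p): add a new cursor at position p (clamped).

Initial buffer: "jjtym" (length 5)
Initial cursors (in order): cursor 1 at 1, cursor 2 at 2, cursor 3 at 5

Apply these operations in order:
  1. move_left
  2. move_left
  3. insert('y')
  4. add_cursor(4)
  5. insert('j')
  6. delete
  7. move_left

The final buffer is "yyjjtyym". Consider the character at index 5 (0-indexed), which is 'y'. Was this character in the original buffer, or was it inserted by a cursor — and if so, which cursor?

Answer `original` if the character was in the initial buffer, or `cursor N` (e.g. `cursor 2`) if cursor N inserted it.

After op 1 (move_left): buffer="jjtym" (len 5), cursors c1@0 c2@1 c3@4, authorship .....
After op 2 (move_left): buffer="jjtym" (len 5), cursors c1@0 c2@0 c3@3, authorship .....
After op 3 (insert('y')): buffer="yyjjtyym" (len 8), cursors c1@2 c2@2 c3@6, authorship 12...3..
After op 4 (add_cursor(4)): buffer="yyjjtyym" (len 8), cursors c1@2 c2@2 c4@4 c3@6, authorship 12...3..
After op 5 (insert('j')): buffer="yyjjjjjtyjym" (len 12), cursors c1@4 c2@4 c4@7 c3@10, authorship 1212..4.33..
After op 6 (delete): buffer="yyjjtyym" (len 8), cursors c1@2 c2@2 c4@4 c3@6, authorship 12...3..
After op 7 (move_left): buffer="yyjjtyym" (len 8), cursors c1@1 c2@1 c4@3 c3@5, authorship 12...3..
Authorship (.=original, N=cursor N): 1 2 . . . 3 . .
Index 5: author = 3

Answer: cursor 3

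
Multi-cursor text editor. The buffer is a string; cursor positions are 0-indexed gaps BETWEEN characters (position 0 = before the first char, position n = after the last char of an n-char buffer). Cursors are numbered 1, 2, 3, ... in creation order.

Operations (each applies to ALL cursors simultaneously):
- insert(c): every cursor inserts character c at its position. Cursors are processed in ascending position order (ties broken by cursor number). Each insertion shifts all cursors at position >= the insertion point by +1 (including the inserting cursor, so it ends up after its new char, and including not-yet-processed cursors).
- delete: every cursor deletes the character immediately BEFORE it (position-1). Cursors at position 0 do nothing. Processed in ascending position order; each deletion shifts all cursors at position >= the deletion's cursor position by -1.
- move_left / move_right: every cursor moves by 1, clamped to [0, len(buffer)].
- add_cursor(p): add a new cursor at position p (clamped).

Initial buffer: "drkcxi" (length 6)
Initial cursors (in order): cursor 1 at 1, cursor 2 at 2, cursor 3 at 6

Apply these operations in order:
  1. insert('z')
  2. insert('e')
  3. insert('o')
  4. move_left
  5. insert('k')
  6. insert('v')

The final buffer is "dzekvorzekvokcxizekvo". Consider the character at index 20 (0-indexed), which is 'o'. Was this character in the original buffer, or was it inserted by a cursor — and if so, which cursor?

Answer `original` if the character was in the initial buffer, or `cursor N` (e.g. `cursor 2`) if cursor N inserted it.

After op 1 (insert('z')): buffer="dzrzkcxiz" (len 9), cursors c1@2 c2@4 c3@9, authorship .1.2....3
After op 2 (insert('e')): buffer="dzerzekcxize" (len 12), cursors c1@3 c2@6 c3@12, authorship .11.22....33
After op 3 (insert('o')): buffer="dzeorzeokcxizeo" (len 15), cursors c1@4 c2@8 c3@15, authorship .111.222....333
After op 4 (move_left): buffer="dzeorzeokcxizeo" (len 15), cursors c1@3 c2@7 c3@14, authorship .111.222....333
After op 5 (insert('k')): buffer="dzekorzekokcxizeko" (len 18), cursors c1@4 c2@9 c3@17, authorship .1111.2222....3333
After op 6 (insert('v')): buffer="dzekvorzekvokcxizekvo" (len 21), cursors c1@5 c2@11 c3@20, authorship .11111.22222....33333
Authorship (.=original, N=cursor N): . 1 1 1 1 1 . 2 2 2 2 2 . . . . 3 3 3 3 3
Index 20: author = 3

Answer: cursor 3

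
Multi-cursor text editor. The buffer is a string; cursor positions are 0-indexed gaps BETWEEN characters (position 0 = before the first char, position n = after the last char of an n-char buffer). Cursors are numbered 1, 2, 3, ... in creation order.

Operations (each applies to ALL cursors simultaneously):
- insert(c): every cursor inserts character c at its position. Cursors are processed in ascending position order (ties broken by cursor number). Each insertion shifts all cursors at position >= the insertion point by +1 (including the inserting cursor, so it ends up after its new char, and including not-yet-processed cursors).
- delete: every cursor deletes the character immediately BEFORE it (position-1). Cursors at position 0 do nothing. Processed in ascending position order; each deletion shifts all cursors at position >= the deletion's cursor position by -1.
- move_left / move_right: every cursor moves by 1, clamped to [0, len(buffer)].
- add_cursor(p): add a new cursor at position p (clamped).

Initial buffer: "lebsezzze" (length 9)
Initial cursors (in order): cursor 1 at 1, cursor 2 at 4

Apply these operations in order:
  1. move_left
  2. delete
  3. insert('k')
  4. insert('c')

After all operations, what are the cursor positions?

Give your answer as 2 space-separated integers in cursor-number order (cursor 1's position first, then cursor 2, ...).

After op 1 (move_left): buffer="lebsezzze" (len 9), cursors c1@0 c2@3, authorship .........
After op 2 (delete): buffer="lesezzze" (len 8), cursors c1@0 c2@2, authorship ........
After op 3 (insert('k')): buffer="kleksezzze" (len 10), cursors c1@1 c2@4, authorship 1..2......
After op 4 (insert('c')): buffer="kclekcsezzze" (len 12), cursors c1@2 c2@6, authorship 11..22......

Answer: 2 6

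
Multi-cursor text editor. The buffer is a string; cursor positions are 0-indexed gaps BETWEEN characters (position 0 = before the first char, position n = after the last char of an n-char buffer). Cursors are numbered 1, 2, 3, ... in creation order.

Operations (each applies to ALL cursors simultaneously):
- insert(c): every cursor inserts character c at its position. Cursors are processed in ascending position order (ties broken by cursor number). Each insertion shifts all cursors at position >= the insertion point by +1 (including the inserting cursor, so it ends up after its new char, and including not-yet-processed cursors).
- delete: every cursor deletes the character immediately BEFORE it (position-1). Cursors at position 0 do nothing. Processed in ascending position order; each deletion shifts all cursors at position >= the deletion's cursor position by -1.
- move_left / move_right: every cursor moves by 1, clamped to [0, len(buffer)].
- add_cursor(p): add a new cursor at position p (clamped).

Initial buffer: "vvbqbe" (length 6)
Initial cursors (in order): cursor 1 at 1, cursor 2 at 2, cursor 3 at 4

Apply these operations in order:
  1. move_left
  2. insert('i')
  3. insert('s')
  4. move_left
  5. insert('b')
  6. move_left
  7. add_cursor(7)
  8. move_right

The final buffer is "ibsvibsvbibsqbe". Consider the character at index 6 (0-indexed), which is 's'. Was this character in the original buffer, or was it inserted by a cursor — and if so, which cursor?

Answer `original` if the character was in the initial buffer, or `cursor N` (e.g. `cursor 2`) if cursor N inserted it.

Answer: cursor 2

Derivation:
After op 1 (move_left): buffer="vvbqbe" (len 6), cursors c1@0 c2@1 c3@3, authorship ......
After op 2 (insert('i')): buffer="ivivbiqbe" (len 9), cursors c1@1 c2@3 c3@6, authorship 1.2..3...
After op 3 (insert('s')): buffer="isvisvbisqbe" (len 12), cursors c1@2 c2@5 c3@9, authorship 11.22..33...
After op 4 (move_left): buffer="isvisvbisqbe" (len 12), cursors c1@1 c2@4 c3@8, authorship 11.22..33...
After op 5 (insert('b')): buffer="ibsvibsvbibsqbe" (len 15), cursors c1@2 c2@6 c3@11, authorship 111.222..333...
After op 6 (move_left): buffer="ibsvibsvbibsqbe" (len 15), cursors c1@1 c2@5 c3@10, authorship 111.222..333...
After op 7 (add_cursor(7)): buffer="ibsvibsvbibsqbe" (len 15), cursors c1@1 c2@5 c4@7 c3@10, authorship 111.222..333...
After op 8 (move_right): buffer="ibsvibsvbibsqbe" (len 15), cursors c1@2 c2@6 c4@8 c3@11, authorship 111.222..333...
Authorship (.=original, N=cursor N): 1 1 1 . 2 2 2 . . 3 3 3 . . .
Index 6: author = 2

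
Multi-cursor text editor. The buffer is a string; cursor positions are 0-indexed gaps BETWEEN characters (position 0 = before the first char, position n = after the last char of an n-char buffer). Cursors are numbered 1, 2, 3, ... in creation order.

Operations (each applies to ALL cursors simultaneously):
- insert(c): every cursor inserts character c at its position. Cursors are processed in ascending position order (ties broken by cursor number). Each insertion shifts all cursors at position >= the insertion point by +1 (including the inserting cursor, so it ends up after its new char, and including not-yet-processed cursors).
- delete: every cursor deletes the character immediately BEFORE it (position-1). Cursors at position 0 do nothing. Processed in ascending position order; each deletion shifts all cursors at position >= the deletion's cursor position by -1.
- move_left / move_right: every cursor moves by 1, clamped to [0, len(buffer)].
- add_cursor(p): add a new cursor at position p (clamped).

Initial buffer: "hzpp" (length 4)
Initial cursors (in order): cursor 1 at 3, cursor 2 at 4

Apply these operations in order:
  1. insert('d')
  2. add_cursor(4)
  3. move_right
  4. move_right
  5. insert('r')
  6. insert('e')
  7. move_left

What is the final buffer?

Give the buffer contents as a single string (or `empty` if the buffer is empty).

After op 1 (insert('d')): buffer="hzpdpd" (len 6), cursors c1@4 c2@6, authorship ...1.2
After op 2 (add_cursor(4)): buffer="hzpdpd" (len 6), cursors c1@4 c3@4 c2@6, authorship ...1.2
After op 3 (move_right): buffer="hzpdpd" (len 6), cursors c1@5 c3@5 c2@6, authorship ...1.2
After op 4 (move_right): buffer="hzpdpd" (len 6), cursors c1@6 c2@6 c3@6, authorship ...1.2
After op 5 (insert('r')): buffer="hzpdpdrrr" (len 9), cursors c1@9 c2@9 c3@9, authorship ...1.2123
After op 6 (insert('e')): buffer="hzpdpdrrreee" (len 12), cursors c1@12 c2@12 c3@12, authorship ...1.2123123
After op 7 (move_left): buffer="hzpdpdrrreee" (len 12), cursors c1@11 c2@11 c3@11, authorship ...1.2123123

Answer: hzpdpdrrreee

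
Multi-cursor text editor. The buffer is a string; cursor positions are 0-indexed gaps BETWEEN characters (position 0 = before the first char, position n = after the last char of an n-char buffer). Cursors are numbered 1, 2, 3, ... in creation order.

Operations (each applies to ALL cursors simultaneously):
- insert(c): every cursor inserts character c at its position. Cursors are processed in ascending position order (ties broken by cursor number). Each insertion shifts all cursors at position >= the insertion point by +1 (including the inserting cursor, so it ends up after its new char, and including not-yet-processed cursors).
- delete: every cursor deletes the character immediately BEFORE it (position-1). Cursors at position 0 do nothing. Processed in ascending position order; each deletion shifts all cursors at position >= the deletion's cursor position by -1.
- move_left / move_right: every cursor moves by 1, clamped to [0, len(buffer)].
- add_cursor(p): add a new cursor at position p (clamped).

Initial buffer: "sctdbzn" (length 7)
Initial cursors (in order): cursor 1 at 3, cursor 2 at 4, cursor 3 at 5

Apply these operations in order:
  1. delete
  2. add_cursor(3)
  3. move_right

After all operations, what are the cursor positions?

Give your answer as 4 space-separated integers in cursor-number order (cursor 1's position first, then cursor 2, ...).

After op 1 (delete): buffer="sczn" (len 4), cursors c1@2 c2@2 c3@2, authorship ....
After op 2 (add_cursor(3)): buffer="sczn" (len 4), cursors c1@2 c2@2 c3@2 c4@3, authorship ....
After op 3 (move_right): buffer="sczn" (len 4), cursors c1@3 c2@3 c3@3 c4@4, authorship ....

Answer: 3 3 3 4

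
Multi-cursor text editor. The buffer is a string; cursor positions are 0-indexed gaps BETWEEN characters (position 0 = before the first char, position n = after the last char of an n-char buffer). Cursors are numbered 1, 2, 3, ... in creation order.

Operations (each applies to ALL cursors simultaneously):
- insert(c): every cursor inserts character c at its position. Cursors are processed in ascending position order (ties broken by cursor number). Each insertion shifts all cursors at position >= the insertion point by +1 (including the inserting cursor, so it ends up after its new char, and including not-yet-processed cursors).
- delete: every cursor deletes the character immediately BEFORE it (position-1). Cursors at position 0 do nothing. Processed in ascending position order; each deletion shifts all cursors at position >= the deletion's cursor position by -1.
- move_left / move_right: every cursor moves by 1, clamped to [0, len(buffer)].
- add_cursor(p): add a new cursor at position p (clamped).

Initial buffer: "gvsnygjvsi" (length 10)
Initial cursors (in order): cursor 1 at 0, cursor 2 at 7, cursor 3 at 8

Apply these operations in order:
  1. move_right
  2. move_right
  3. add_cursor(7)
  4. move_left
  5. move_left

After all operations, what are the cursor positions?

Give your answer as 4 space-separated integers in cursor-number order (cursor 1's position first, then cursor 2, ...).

Answer: 0 7 8 5

Derivation:
After op 1 (move_right): buffer="gvsnygjvsi" (len 10), cursors c1@1 c2@8 c3@9, authorship ..........
After op 2 (move_right): buffer="gvsnygjvsi" (len 10), cursors c1@2 c2@9 c3@10, authorship ..........
After op 3 (add_cursor(7)): buffer="gvsnygjvsi" (len 10), cursors c1@2 c4@7 c2@9 c3@10, authorship ..........
After op 4 (move_left): buffer="gvsnygjvsi" (len 10), cursors c1@1 c4@6 c2@8 c3@9, authorship ..........
After op 5 (move_left): buffer="gvsnygjvsi" (len 10), cursors c1@0 c4@5 c2@7 c3@8, authorship ..........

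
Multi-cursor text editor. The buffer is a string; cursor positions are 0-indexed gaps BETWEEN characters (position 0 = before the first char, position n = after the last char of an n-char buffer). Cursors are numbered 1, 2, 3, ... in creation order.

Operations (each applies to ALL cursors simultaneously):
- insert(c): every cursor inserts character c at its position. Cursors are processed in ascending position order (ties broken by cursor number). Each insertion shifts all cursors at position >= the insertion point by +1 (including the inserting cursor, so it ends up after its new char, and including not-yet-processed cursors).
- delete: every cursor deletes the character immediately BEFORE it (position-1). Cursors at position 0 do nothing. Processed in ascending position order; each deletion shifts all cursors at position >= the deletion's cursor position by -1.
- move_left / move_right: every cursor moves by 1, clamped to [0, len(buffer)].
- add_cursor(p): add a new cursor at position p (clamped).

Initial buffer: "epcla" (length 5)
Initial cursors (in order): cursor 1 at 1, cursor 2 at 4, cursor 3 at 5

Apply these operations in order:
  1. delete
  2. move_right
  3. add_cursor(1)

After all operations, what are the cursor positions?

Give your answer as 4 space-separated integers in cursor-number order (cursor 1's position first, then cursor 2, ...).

Answer: 1 2 2 1

Derivation:
After op 1 (delete): buffer="pc" (len 2), cursors c1@0 c2@2 c3@2, authorship ..
After op 2 (move_right): buffer="pc" (len 2), cursors c1@1 c2@2 c3@2, authorship ..
After op 3 (add_cursor(1)): buffer="pc" (len 2), cursors c1@1 c4@1 c2@2 c3@2, authorship ..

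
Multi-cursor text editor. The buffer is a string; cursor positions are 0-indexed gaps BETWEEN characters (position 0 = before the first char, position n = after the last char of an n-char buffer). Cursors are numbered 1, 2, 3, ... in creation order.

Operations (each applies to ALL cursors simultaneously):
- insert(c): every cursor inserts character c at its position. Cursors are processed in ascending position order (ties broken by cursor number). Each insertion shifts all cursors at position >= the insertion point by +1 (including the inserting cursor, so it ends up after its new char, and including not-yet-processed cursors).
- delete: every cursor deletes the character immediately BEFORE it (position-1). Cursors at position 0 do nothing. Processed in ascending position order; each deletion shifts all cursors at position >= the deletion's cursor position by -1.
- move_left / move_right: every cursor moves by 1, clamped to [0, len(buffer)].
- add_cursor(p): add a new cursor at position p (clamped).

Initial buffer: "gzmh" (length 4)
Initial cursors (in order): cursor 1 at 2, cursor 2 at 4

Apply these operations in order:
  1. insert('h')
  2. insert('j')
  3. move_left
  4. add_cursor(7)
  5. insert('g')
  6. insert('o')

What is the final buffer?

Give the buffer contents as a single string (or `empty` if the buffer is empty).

Answer: gzhgojmhhggooj

Derivation:
After op 1 (insert('h')): buffer="gzhmhh" (len 6), cursors c1@3 c2@6, authorship ..1..2
After op 2 (insert('j')): buffer="gzhjmhhj" (len 8), cursors c1@4 c2@8, authorship ..11..22
After op 3 (move_left): buffer="gzhjmhhj" (len 8), cursors c1@3 c2@7, authorship ..11..22
After op 4 (add_cursor(7)): buffer="gzhjmhhj" (len 8), cursors c1@3 c2@7 c3@7, authorship ..11..22
After op 5 (insert('g')): buffer="gzhgjmhhggj" (len 11), cursors c1@4 c2@10 c3@10, authorship ..111..2232
After op 6 (insert('o')): buffer="gzhgojmhhggooj" (len 14), cursors c1@5 c2@13 c3@13, authorship ..1111..223232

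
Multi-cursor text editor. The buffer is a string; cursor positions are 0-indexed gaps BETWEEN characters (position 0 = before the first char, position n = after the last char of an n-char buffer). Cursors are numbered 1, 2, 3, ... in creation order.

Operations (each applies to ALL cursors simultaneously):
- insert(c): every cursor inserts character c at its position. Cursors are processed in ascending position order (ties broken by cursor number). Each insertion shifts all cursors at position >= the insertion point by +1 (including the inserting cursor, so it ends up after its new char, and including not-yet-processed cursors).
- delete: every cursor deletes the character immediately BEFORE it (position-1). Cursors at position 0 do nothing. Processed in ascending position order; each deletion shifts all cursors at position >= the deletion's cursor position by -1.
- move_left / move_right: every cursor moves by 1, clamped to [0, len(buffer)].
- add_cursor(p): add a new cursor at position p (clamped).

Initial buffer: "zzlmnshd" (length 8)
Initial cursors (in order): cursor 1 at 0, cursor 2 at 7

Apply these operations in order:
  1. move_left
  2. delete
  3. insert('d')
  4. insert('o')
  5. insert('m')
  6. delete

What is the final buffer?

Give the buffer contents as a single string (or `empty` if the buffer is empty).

After op 1 (move_left): buffer="zzlmnshd" (len 8), cursors c1@0 c2@6, authorship ........
After op 2 (delete): buffer="zzlmnhd" (len 7), cursors c1@0 c2@5, authorship .......
After op 3 (insert('d')): buffer="dzzlmndhd" (len 9), cursors c1@1 c2@7, authorship 1.....2..
After op 4 (insert('o')): buffer="dozzlmndohd" (len 11), cursors c1@2 c2@9, authorship 11.....22..
After op 5 (insert('m')): buffer="domzzlmndomhd" (len 13), cursors c1@3 c2@11, authorship 111.....222..
After op 6 (delete): buffer="dozzlmndohd" (len 11), cursors c1@2 c2@9, authorship 11.....22..

Answer: dozzlmndohd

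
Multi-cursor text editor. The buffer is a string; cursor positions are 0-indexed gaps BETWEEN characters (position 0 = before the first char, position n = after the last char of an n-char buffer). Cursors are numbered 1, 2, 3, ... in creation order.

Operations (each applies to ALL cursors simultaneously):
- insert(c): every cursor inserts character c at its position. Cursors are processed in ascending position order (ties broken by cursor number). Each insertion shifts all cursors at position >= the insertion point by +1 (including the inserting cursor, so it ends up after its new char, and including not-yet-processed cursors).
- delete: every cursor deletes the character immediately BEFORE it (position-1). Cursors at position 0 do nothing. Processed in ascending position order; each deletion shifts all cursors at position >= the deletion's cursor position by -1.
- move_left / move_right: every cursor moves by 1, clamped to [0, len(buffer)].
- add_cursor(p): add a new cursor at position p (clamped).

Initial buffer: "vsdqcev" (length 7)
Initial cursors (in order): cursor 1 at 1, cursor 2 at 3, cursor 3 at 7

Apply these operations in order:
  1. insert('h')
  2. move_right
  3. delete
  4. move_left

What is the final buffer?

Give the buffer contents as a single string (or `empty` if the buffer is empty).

After op 1 (insert('h')): buffer="vhsdhqcevh" (len 10), cursors c1@2 c2@5 c3@10, authorship .1..2....3
After op 2 (move_right): buffer="vhsdhqcevh" (len 10), cursors c1@3 c2@6 c3@10, authorship .1..2....3
After op 3 (delete): buffer="vhdhcev" (len 7), cursors c1@2 c2@4 c3@7, authorship .1.2...
After op 4 (move_left): buffer="vhdhcev" (len 7), cursors c1@1 c2@3 c3@6, authorship .1.2...

Answer: vhdhcev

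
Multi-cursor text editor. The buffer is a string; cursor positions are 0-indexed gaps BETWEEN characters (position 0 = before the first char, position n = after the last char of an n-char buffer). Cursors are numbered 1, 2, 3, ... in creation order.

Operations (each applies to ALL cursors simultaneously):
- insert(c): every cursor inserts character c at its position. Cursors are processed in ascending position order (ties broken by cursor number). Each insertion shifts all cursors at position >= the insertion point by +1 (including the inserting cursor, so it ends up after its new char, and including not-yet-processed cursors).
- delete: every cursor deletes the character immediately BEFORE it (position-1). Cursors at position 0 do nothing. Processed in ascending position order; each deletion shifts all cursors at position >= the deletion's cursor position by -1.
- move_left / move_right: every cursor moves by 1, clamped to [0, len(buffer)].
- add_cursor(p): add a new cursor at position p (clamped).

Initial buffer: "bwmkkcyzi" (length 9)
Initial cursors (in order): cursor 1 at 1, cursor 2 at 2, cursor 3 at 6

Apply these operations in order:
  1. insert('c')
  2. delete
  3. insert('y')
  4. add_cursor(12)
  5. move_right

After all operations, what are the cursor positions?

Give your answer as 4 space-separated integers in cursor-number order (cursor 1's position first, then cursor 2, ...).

Answer: 3 5 10 12

Derivation:
After op 1 (insert('c')): buffer="bcwcmkkccyzi" (len 12), cursors c1@2 c2@4 c3@9, authorship .1.2....3...
After op 2 (delete): buffer="bwmkkcyzi" (len 9), cursors c1@1 c2@2 c3@6, authorship .........
After op 3 (insert('y')): buffer="bywymkkcyyzi" (len 12), cursors c1@2 c2@4 c3@9, authorship .1.2....3...
After op 4 (add_cursor(12)): buffer="bywymkkcyyzi" (len 12), cursors c1@2 c2@4 c3@9 c4@12, authorship .1.2....3...
After op 5 (move_right): buffer="bywymkkcyyzi" (len 12), cursors c1@3 c2@5 c3@10 c4@12, authorship .1.2....3...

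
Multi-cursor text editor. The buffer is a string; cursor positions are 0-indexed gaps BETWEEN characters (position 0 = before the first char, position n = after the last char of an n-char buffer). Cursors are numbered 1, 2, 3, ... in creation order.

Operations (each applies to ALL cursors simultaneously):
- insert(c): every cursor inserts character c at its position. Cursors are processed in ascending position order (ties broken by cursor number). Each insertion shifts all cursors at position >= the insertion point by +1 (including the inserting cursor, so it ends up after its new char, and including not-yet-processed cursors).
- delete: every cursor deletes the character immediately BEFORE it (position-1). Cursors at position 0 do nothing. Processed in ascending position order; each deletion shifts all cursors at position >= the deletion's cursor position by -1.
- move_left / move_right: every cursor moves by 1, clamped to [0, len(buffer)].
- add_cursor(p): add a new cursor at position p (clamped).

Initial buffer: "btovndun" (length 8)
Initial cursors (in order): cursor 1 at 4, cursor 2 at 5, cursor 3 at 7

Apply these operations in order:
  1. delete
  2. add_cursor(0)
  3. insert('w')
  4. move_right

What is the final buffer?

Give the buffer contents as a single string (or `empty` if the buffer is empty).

Answer: wbtowwdwn

Derivation:
After op 1 (delete): buffer="btodn" (len 5), cursors c1@3 c2@3 c3@4, authorship .....
After op 2 (add_cursor(0)): buffer="btodn" (len 5), cursors c4@0 c1@3 c2@3 c3@4, authorship .....
After op 3 (insert('w')): buffer="wbtowwdwn" (len 9), cursors c4@1 c1@6 c2@6 c3@8, authorship 4...12.3.
After op 4 (move_right): buffer="wbtowwdwn" (len 9), cursors c4@2 c1@7 c2@7 c3@9, authorship 4...12.3.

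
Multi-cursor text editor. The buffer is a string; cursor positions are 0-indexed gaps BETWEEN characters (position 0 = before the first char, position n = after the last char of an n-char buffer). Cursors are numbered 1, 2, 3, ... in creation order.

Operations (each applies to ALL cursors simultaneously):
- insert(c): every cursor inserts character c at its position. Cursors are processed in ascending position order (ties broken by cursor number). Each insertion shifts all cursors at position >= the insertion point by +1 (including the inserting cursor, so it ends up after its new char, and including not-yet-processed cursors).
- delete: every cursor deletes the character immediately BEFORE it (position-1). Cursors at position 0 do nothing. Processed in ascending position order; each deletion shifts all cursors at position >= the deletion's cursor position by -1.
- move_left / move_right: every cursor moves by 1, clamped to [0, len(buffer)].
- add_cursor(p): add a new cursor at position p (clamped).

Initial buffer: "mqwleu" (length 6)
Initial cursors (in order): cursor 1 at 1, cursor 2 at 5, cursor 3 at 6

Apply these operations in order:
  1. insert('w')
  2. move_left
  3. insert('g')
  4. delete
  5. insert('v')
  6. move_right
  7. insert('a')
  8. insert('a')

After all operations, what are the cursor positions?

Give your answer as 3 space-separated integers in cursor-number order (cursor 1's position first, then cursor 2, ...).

Answer: 5 13 18

Derivation:
After op 1 (insert('w')): buffer="mwqwlewuw" (len 9), cursors c1@2 c2@7 c3@9, authorship .1....2.3
After op 2 (move_left): buffer="mwqwlewuw" (len 9), cursors c1@1 c2@6 c3@8, authorship .1....2.3
After op 3 (insert('g')): buffer="mgwqwlegwugw" (len 12), cursors c1@2 c2@8 c3@11, authorship .11....22.33
After op 4 (delete): buffer="mwqwlewuw" (len 9), cursors c1@1 c2@6 c3@8, authorship .1....2.3
After op 5 (insert('v')): buffer="mvwqwlevwuvw" (len 12), cursors c1@2 c2@8 c3@11, authorship .11....22.33
After op 6 (move_right): buffer="mvwqwlevwuvw" (len 12), cursors c1@3 c2@9 c3@12, authorship .11....22.33
After op 7 (insert('a')): buffer="mvwaqwlevwauvwa" (len 15), cursors c1@4 c2@11 c3@15, authorship .111....222.333
After op 8 (insert('a')): buffer="mvwaaqwlevwaauvwaa" (len 18), cursors c1@5 c2@13 c3@18, authorship .1111....2222.3333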